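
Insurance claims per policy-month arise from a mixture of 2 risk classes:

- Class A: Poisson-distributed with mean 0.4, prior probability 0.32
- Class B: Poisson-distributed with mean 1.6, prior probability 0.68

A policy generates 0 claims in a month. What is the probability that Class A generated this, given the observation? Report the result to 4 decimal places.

0.6097

By Bayes' theorem, P(k | x) = P(Z=k) f_k(x) / Σ_j P(Z=j) f_j(x).
Component likelihoods at x = 0 claims:
  f_A = e^(−0.4)·0.4^0/0! = 0.67032
  f_B = e^(−1.6)·1.6^0/0! = 0.201897
Multiply by the mixture weights:
  P(Z=A)·f_A = 0.32 × 0.67032 = 0.214502
  P(Z=B)·f_B = 0.68 × 0.201897 = 0.13729
Sum: 0.214502 + 0.13729 = 0.351792
So the posterior for Class A is 0.214502 / 0.351792 ≈ 0.6097.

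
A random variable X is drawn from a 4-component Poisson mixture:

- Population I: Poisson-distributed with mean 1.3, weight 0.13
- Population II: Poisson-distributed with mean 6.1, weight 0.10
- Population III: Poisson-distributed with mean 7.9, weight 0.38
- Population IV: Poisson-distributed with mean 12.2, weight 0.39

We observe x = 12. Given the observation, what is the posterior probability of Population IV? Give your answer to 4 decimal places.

By Bayes' theorem, P(k | x) = w_k f_k(x) / Σ_j w_j f_j(x).
Poisson probabilities:
  f_I = e^(−1.3)·1.3^12/12! = 1.32556e-08
  f_II = e^(−6.1)·6.1^12/12! = 0.0124287
  f_III = e^(−7.9)·7.9^12/12! = 0.0457364
  f_IV = e^(−12.2)·12.2^12/12! = 0.11418
Prior × likelihood for each component:
  w_I·f_I = 0.13 × 1.32556e-08 = 1.72323e-09
  w_II·f_II = 0.10 × 0.0124287 = 0.00124287
  w_III·f_III = 0.38 × 0.0457364 = 0.0173798
  w_IV·f_IV = 0.39 × 0.11418 = 0.04453
Sum: 1.72323e-09 + 0.00124287 + 0.0173798 + 0.04453 = 0.0631527
P(Population IV | x) ≈ 0.7051

0.7051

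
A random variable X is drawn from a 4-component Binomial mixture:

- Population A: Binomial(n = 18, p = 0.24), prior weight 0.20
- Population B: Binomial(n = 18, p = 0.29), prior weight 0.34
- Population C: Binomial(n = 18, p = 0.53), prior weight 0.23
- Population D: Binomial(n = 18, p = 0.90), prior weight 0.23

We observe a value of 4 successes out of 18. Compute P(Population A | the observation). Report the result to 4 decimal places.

0.4114

Apply Bayes' rule: the posterior for each component is proportional to its prior times its likelihood at x.
Evaluate each component's likelihood at the observed value:
  p_A = C(18,4)·0.24^4·0.76^14 = 3060·0.00331776·0.0214482 = 0.217749
  p_B = C(18,4)·0.29^4·0.71^14 = 3060·0.00707281·0.00827212 = 0.179032
  p_C = C(18,4)·0.53^4·0.47^14 = 3060·0.0789048·2.56667e-05 = 0.00619719
  p_D = C(18,4)·0.90^4·0.10^14 = 3060·0.6561·1e-14 = 2.00767e-11
Weight by the priors:
  P(Z=A)·p_A = 0.20 × 0.217749 = 0.0435499
  P(Z=B)·p_B = 0.34 × 0.179032 = 0.0608708
  P(Z=C)·p_C = 0.23 × 0.00619719 = 0.00142535
  P(Z=D)·p_D = 0.23 × 2.00767e-11 = 4.61763e-12
Normaliser: 0.0435499 + 0.0608708 + 0.00142535 + 4.61763e-12 = 0.105846
P(Population A | the observation) ≈ 0.4114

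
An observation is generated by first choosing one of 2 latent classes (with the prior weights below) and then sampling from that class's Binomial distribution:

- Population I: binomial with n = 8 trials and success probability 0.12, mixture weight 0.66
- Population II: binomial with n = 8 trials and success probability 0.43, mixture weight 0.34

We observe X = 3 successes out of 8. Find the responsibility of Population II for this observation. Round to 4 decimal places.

Apply Bayes' rule: the posterior for each component is proportional to its prior times its likelihood at x.
Binomial probabilities:
  p_I = C(8,3)·0.12^3·0.88^5 = 56·0.001728·0.527732 = 0.0510676
  p_II = C(8,3)·0.43^3·0.57^5 = 56·0.079507·0.0601692 = 0.267897
Unnormalised posteriors:
  π_I·p_I = 0.66 × 0.0510676 = 0.0337046
  π_II·p_II = 0.34 × 0.267897 = 0.0910849
Marginal: 0.0337046 + 0.0910849 = 0.12479
P(Population II | x) = 0.0910849 / 0.12479 ≈ 0.7299

0.7299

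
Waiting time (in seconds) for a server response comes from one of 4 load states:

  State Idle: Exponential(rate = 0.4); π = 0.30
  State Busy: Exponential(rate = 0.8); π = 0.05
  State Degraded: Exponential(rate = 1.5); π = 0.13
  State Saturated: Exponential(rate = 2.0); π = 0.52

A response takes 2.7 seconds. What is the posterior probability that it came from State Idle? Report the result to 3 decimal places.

0.762

P(component k | x) = π_k·f_k(x) / marginal(x), where marginal(x) = Σ_j π_j·f_j(x).
Exponential densities:
  L_Idle = 0.4·e^(−0.4·2.7) = 0.4·e^(−1.0800) = 0.135838
  L_Busy = 0.8·e^(−0.8·2.7) = 0.8·e^(−2.1600) = 0.0922601
  L_Degraded = 1.5·e^(−1.5·2.7) = 1.5·e^(−4.0500) = 0.0261336
  L_Saturated = 2.0·e^(−2.0·2.7) = 2.0·e^(−5.4000) = 0.00903316
Unnormalised posteriors:
  π_Idle·L_Idle = 0.30 × 0.135838 = 0.0407515
  π_Busy·L_Busy = 0.05 × 0.0922601 = 0.004613
  π_Degraded·L_Degraded = 0.13 × 0.0261336 = 0.00339736
  π_Saturated·L_Saturated = 0.52 × 0.00903316 = 0.00469724
Evidence: 0.0407515 + 0.004613 + 0.00339736 + 0.00469724 = 0.0534591
P(State Idle | the observation) ≈ 0.762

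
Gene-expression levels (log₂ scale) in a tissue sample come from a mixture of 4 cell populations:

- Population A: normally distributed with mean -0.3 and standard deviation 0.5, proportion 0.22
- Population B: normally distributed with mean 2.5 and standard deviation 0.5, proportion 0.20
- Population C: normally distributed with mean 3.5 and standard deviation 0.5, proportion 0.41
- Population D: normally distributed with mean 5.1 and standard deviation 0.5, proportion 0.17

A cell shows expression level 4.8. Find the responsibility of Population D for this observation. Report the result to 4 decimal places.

The responsibility of component k is π_k f_k(x) divided by Σ_j π_j f_j(x).
Normal densities:
  p_A = (1/(0.5·√(2π)))·exp(−(4.8−-0.3)²/(2·0.5²)) = 0.797885·exp(-52.02000) = 2.04146e-23
  p_B = (1/(0.5·√(2π)))·exp(−(4.8−2.5)²/(2·0.5²)) = 0.797885·exp(-10.58000) = 2.02817e-05
  p_C = (1/(0.5·√(2π)))·exp(−(4.8−3.5)²/(2·0.5²)) = 0.797885·exp(-3.38000) = 0.0271659
  p_D = (1/(0.5·√(2π)))·exp(−(4.8−5.1)²/(2·0.5²)) = 0.797885·exp(-0.18000) = 0.666449
Prior × likelihood for each component:
  π_A·p_A = 0.22 × 2.04146e-23 = 4.49121e-24
  π_B·p_B = 0.20 × 2.02817e-05 = 4.05634e-06
  π_C·p_C = 0.41 × 0.0271659 = 0.011138
  π_D·p_D = 0.17 × 0.666449 = 0.113296
Marginal: 4.49121e-24 + 4.05634e-06 + 0.011138 + 0.113296 = 0.124438
So the posterior for Population D is 0.113296 / 0.124438 ≈ 0.9105.

0.9105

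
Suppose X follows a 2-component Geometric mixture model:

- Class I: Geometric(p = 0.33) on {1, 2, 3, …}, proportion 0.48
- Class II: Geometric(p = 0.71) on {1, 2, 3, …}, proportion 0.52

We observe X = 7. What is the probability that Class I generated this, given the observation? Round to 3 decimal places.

0.985

Apply Bayes' rule: the posterior for each component is proportional to its prior times its likelihood at x.
Geometric probabilities:
  L_I = 0.33·(1−0.33)^6 = 0.33·0.0904584 = 0.0298513
  L_II = 0.71·(1−0.71)^6 = 0.71·0.000594823 = 0.000422325
Multiply by the mixture weights:
  w_I·L_I = 0.48 × 0.0298513 = 0.0143286
  w_II·L_II = 0.52 × 0.000422325 = 0.000219609
Normaliser: 0.0143286 + 0.000219609 = 0.0145482
So the posterior for Class I is 0.0143286 / 0.0145482 ≈ 0.985.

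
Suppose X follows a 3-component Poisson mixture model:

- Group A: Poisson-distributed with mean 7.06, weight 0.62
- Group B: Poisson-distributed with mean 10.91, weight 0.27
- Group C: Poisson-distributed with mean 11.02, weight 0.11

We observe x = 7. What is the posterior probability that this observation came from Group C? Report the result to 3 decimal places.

P(component k | x) = π_k·f_k(x) / marginal(x), where marginal(x) = Σ_j π_j·f_j(x).
Component likelihoods at x = 7:
  L_A = e^(−7.06)·7.06^7/7! = 0.148965
  L_B = e^(−10.91)·10.91^7/7! = 0.0667098
  L_C = e^(−11.02)·11.02^7/7! = 0.0641085
Weight by the priors:
  π_A·L_A = 0.62 × 0.148965 = 0.0923581
  π_B·L_B = 0.27 × 0.0667098 = 0.0180117
  π_C·L_C = 0.11 × 0.0641085 = 0.00705193
Normaliser: 0.0923581 + 0.0180117 + 0.00705193 = 0.117422
P(Group C | the observation) ≈ 0.060

0.060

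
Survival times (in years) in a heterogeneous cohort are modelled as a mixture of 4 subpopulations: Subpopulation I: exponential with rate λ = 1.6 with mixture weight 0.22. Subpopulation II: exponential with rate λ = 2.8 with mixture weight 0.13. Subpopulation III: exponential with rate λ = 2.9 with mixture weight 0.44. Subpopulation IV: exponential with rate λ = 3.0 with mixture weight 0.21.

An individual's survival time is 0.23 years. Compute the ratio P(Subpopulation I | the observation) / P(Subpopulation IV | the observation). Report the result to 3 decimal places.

Posterior odds = (π_i f_i(x)) / (π_j f_j(x)); the normalising sum cancels.
Exponential densities:
  p_I = 1.10739
  p_II = 1.47052
  p_III = 1.48841
  p_IV = 1.50473
0.243625 / 0.315993 ≈ 0.771

0.771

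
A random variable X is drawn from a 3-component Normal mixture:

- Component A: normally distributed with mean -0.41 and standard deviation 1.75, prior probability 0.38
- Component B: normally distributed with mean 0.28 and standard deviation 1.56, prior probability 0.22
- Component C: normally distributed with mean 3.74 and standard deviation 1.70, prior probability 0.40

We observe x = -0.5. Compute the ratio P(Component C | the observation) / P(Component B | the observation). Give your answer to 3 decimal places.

0.084

Only the two components matter; the odds are (w_i f_i(x)) / (w_j f_j(x)).
Normal densities:
  L_A = (1/(1.75·√(2π)))·exp(−(-0.5−-0.41)²/(2·1.75²)) = 0.227967·exp(-0.00132) = 0.227666
  L_B = (1/(1.56·√(2π)))·exp(−(-0.5−0.28)²/(2·1.56²)) = 0.255732·exp(-0.12500) = 0.225683
  L_C = (1/(1.70·√(2π)))·exp(−(-0.5−3.74)²/(2·1.70²)) = 0.234672·exp(-3.11031) = 0.0104633
0.00418533 / 0.0496502 ≈ 0.084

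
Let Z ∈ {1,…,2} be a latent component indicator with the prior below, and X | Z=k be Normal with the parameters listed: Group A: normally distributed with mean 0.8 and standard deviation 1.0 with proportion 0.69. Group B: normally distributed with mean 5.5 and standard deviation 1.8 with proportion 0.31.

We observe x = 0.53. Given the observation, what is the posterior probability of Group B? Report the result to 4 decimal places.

P(component k | x) = w_k·f_k(x) / marginal(x), where marginal(x) = Σ_j w_j·f_j(x).
Component likelihoods at x = 0.53:
  f_A = (1/(1.0·√(2π)))·exp(−(0.53−0.8)²/(2·1.0²)) = 0.398942·exp(-0.03645) = 0.384663
  f_B = (1/(1.8·√(2π)))·exp(−(0.53−5.5)²/(2·1.8²)) = 0.221635·exp(-3.81187) = 0.00489965
Weight by the priors:
  w_A·f_A = 0.69 × 0.384663 = 0.265417
  w_B·f_B = 0.31 × 0.00489965 = 0.00151889
Normaliser: 0.265417 + 0.00151889 = 0.266936
P(Group B | x) = 0.00151889 / 0.266936 ≈ 0.0057

0.0057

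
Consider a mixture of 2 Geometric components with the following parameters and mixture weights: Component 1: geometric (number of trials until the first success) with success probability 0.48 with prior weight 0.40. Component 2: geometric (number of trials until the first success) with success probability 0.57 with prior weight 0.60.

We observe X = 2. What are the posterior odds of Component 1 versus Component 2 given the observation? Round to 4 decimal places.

0.6789

Posterior odds = (π_i f_i(x)) / (π_j f_j(x)); the normalising sum cancels.
Evaluate each component's likelihood at the observed value:
  p_1 = 0.48·(1−0.48)^1 = 0.48·0.52 = 0.2496
  p_2 = 0.57·(1−0.57)^1 = 0.57·0.43 = 0.2451
0.09984 / 0.14706 ≈ 0.6789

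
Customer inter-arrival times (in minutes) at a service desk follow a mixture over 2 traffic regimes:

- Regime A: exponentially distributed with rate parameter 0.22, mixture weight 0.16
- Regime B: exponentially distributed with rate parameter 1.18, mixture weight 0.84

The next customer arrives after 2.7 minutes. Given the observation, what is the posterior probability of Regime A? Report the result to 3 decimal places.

0.322

Apply Bayes' rule: the posterior for each component is proportional to its prior times its likelihood at x.
Exponential densities:
  f_A = 0.22·e^(−0.22·2.7) = 0.22·e^(−0.5940) = 0.121465
  f_B = 1.18·e^(−1.18·2.7) = 1.18·e^(−3.1860) = 0.0487775
Prior × likelihood for each component:
  w_A·f_A = 0.16 × 0.121465 = 0.0194344
  w_B·f_B = 0.84 × 0.0487775 = 0.0409731
Sum: 0.0194344 + 0.0409731 = 0.0604076
P(Regime A | the observation) ≈ 0.322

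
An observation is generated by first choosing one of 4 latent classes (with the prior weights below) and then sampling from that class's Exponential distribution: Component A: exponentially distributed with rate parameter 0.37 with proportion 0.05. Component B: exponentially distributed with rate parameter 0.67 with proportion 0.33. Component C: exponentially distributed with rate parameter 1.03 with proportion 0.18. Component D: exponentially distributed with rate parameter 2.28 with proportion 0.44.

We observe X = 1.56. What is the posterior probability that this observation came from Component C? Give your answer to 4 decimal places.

Posterior ∝ prior × likelihood, so P(k | x) ∝ w_k f_k(x); normalise over all components.
Component likelihoods at x = 1.56:
  f_A = 0.207743
  f_B = 0.235586
  f_C = 0.206544
  f_D = 0.0650483
Prior × likelihood for each component:
  w_A·f_A = 0.05 × 0.207743 = 0.0103872
  w_B·f_B = 0.33 × 0.235586 = 0.0777435
  w_C·f_C = 0.18 × 0.206544 = 0.0371779
  w_D·f_D = 0.44 × 0.0650483 = 0.0286213
Normaliser: 0.0103872 + 0.0777435 + 0.0371779 + 0.0286213 = 0.15393
P(Component C | x) = 0.0371779 / 0.15393 ≈ 0.2415

0.2415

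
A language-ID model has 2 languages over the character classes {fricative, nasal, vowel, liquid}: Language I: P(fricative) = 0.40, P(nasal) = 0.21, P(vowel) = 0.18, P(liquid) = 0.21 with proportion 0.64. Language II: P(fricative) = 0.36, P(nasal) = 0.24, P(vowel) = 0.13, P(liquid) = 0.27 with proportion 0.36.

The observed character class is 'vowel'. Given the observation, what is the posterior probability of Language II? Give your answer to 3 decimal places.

Apply Bayes' rule: the posterior for each component is proportional to its prior times its likelihood at x.
Categorical probabilities:
  L_I = 0.18
  L_II = 0.13
Unnormalised posteriors:
  P(Z=I)·L_I = 0.64 × 0.18 = 0.1152
  P(Z=II)·L_II = 0.36 × 0.13 = 0.0468
Marginal: 0.1152 + 0.0468 = 0.162
So the posterior for Language II is 0.0468 / 0.162 ≈ 0.289.

0.289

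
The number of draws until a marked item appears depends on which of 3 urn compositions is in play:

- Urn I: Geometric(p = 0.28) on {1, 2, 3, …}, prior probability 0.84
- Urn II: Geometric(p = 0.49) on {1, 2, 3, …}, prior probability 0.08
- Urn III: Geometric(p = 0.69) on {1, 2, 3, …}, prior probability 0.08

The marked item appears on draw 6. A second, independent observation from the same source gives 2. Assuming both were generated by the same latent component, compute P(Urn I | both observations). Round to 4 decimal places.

0.9611

By Bayes' theorem, P(k | x) = π_k f_k(x) / Σ_j π_j f_j(x).
Since both observations come from the same component, the likelihood for component k is f_k(x₁)·f_k(x₂).
  p_I = [0.28·(1−0.28)^5 = 0.28·0.193492 = 0.0541777] × [0.2016] = 0.0109222
  p_II = [0.49·(1−0.49)^5 = 0.49·0.0345025 = 0.0169062] × [0.2499] = 0.00422487
  p_III = [0.69·(1−0.69)^5 = 0.69·0.00286292 = 0.00197541] × [0.2139] = 0.000422541
Multiply by the mixture weights:
  π_I·p_I = 0.84 × 0.0109222 = 0.00917467
  π_II·p_II = 0.08 × 0.00422487 = 0.000337989
  π_III·p_III = 0.08 × 0.000422541 = 3.38032e-05
Evidence: 0.00917467 + 0.000337989 + 3.38032e-05 = 0.00954646
P(Urn I | x₁, x₂) = 0.00917467 / 0.00954646 ≈ 0.9611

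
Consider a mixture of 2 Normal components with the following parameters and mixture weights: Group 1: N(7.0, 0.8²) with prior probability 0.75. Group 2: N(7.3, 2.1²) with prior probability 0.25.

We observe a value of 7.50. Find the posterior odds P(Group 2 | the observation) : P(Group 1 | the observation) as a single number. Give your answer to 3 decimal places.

0.154

Only the two components matter; the odds are (P(Z=i) f_i(x)) / (P(Z=j) f_j(x)).
Normal densities:
  p_1 = (1/(0.8·√(2π)))·exp(−(7.50−7.0)²/(2·0.8²)) = 0.498678·exp(-0.19531) = 0.410201
  p_2 = (1/(2.1·√(2π)))·exp(−(7.50−7.3)²/(2·2.1²)) = 0.189973·exp(-0.00454) = 0.189113
Posterior odds = (P(Z=2)·p_2) / (P(Z=1)·p_1) = (0.25·0.189113) / (0.75·0.410201) = 0.0472782 / 0.307651 ≈ 0.154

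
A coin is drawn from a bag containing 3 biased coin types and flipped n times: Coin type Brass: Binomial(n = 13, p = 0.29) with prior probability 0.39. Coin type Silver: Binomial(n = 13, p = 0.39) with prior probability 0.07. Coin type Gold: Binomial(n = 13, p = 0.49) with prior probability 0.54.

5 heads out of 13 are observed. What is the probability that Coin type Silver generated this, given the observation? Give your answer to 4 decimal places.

The responsibility of component k is π_k f_k(x) divided by Σ_j π_j f_j(x).
Component likelihoods at x = 5 heads out of 13:
  f_Brass = C(13,5)·0.29^5·0.71^8 = 1287·0.00205111·0.0645754 = 0.170465
  f_Silver = C(13,5)·0.39^5·0.61^8 = 1287·0.00902242·0.0191707 = 0.222608
  f_Gold = C(13,5)·0.49^5·0.51^8 = 1287·0.0282475·0.00457679 = 0.166387
Prior × likelihood for each component:
  π_Brass·f_Brass = 0.39 × 0.170465 = 0.0664814
  π_Silver·f_Silver = 0.07 × 0.222608 = 0.0155825
  π_Gold·f_Gold = 0.54 × 0.166387 = 0.0898492
Sum: 0.0664814 + 0.0155825 + 0.0898492 = 0.171913
P(Coin type Silver | 5 heads out of 13) ≈ 0.0906

0.0906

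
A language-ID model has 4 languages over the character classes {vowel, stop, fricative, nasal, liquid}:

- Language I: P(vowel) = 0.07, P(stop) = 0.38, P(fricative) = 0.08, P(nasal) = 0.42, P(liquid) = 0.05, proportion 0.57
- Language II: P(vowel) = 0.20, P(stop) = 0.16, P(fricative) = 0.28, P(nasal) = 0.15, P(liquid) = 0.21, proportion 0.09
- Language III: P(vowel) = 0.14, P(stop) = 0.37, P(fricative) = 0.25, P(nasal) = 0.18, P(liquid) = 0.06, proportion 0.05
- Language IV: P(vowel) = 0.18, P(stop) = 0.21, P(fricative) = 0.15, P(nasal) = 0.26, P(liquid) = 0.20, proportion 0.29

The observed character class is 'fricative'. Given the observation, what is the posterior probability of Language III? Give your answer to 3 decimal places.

The responsibility of component k is π_k f_k(x) divided by Σ_j π_j f_j(x).
Categorical probabilities:
  p_I = P(fricative | comp) = 0.08
  p_II = P(fricative | comp) = 0.28
  p_III = P(fricative | comp) = 0.25
  p_IV = P(fricative | comp) = 0.15
Unnormalised posteriors:
  π_I·p_I = 0.57 × 0.08 = 0.0456
  π_II·p_II = 0.09 × 0.28 = 0.0252
  π_III·p_III = 0.05 × 0.25 = 0.0125
  π_IV·p_IV = 0.29 × 0.15 = 0.0435
Evidence: 0.0456 + 0.0252 + 0.0125 + 0.0435 = 0.1268
Responsibility of Language III: 0.0125 / 0.1268 ≈ 0.099

0.099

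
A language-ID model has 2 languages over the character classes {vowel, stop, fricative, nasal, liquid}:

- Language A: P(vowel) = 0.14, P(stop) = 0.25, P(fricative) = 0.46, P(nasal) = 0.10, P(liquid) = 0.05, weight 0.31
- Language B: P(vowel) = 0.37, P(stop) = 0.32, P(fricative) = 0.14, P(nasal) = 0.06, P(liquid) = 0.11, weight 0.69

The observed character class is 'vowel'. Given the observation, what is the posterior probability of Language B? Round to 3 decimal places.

Posterior ∝ prior × likelihood, so P(k | x) ∝ π_k f_k(x); normalise over all components.
Categorical probabilities:
  L_A = 0.14
  L_B = 0.37
Weight by the priors:
  π_A·L_A = 0.31 × 0.14 = 0.0434
  π_B·L_B = 0.69 × 0.37 = 0.2553
Sum: 0.0434 + 0.2553 = 0.2987
Responsibility of Language B: 0.2553 / 0.2987 ≈ 0.855

0.855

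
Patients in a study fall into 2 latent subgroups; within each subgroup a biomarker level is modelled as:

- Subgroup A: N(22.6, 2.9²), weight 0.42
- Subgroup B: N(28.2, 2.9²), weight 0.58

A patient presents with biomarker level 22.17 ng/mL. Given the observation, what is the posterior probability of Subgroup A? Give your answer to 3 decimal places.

Posterior ∝ prior × likelihood, so P(k | x) ∝ P(Z=k) f_k(x); normalise over all components.
Evaluate each component's likelihood at the observed value:
  p_A = 0.136062
  p_B = 0.0158369
Unnormalised posteriors:
  P(Z=A)·p_A = 0.42 × 0.136062 = 0.0571462
  P(Z=B)·p_B = 0.58 × 0.0158369 = 0.00918538
Normaliser: 0.0571462 + 0.00918538 = 0.0663316
P(Subgroup A | the observation) = 0.0571462 / 0.0663316 ≈ 0.862

0.862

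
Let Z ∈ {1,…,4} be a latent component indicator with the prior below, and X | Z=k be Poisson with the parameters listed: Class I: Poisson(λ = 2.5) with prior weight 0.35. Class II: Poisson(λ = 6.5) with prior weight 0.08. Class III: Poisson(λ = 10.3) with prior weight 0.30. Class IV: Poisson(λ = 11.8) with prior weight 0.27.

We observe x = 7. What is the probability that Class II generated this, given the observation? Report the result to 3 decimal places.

0.222

By Bayes' theorem, P(k | x) = w_k f_k(x) / Σ_j w_j f_j(x).
Component likelihoods at x = 7:
  p_I = e^(−2.5)·2.5^7/7! = 0.00994062
  p_II = e^(−6.5)·6.5^7/7! = 0.146234
  p_III = e^(−10.3)·10.3^7/7! = 0.0820724
  p_IV = e^(−11.8)·11.8^7/7! = 0.0474317
Prior × likelihood for each component:
  w_I·p_I = 0.35 × 0.00994062 = 0.00347922
  w_II·p_II = 0.08 × 0.146234 = 0.0116987
  w_III·p_III = 0.30 × 0.0820724 = 0.0246217
  w_IV·p_IV = 0.27 × 0.0474317 = 0.0128066
Marginal: 0.00347922 + 0.0116987 + 0.0246217 + 0.0128066 = 0.0526062
So the posterior for Class II is 0.0116987 / 0.0526062 ≈ 0.222.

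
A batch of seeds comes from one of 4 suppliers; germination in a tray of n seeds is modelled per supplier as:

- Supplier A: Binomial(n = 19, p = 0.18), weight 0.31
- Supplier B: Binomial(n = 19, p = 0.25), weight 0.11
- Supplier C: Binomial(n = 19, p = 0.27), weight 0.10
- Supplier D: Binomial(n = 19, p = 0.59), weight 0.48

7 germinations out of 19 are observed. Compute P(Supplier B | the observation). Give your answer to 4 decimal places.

Posterior ∝ prior × likelihood, so P(k | x) ∝ P(Z=k) f_k(x); normalise over all components.
Component likelihoods at x = 7 germinations out of 19:
  L_A = C(19,7)·0.18^7·0.82^12 = 50388·6.1222e-06·0.0924201 = 0.0285102
  L_B = C(19,7)·0.25^7·0.75^12 = 50388·6.10352e-05·0.0316764 = 0.0974187
  L_C = C(19,7)·0.27^7·0.73^12 = 50388·0.000104604·0.022902 = 0.120711
  L_D = C(19,7)·0.59^7·0.41^12 = 50388·0.0248865·2.25635e-05 = 0.0282942
Unnormalised posteriors:
  P(Z=A)·L_A = 0.31 × 0.0285102 = 0.00883817
  P(Z=B)·L_B = 0.11 × 0.0974187 = 0.0107161
  P(Z=C)·L_C = 0.10 × 0.120711 = 0.0120711
  P(Z=D)·L_D = 0.48 × 0.0282942 = 0.0135812
Normaliser: 0.00883817 + 0.0107161 + 0.0120711 + 0.0135812 = 0.0452066
P(Supplier B | data) = 0.0107161 / 0.0452066 ≈ 0.2370

0.2370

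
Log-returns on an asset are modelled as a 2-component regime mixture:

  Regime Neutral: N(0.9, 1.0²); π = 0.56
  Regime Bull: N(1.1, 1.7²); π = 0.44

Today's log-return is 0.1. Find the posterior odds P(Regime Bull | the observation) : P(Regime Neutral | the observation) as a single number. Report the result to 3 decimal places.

0.535

Only the two components matter; the odds are (π_i f_i(x)) / (π_j f_j(x)).
Component likelihoods at x = 0.1:
  p_Neutral = 0.289692
  p_Bull = 0.197389
Odds = (0.44/0.56) × (0.197389/0.289692) = 0.785714 × 0.681378 ≈ 0.535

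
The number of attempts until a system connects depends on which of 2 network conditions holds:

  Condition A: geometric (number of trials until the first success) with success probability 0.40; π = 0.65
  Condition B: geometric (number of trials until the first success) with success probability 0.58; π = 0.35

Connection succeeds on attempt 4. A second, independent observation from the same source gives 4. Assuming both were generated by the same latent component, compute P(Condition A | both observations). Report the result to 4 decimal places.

Apply Bayes' rule: the posterior for each component is proportional to its prior times its likelihood at x.
Since both observations come from the same component, the likelihood for component k is f_k(x₁)·f_k(x₂).
  L_A = [0.40·(1−0.40)^3 = 0.40·0.216 = 0.0864] × [0.0864] = 0.00746496
  L_B = [0.58·(1−0.58)^3 = 0.58·0.074088 = 0.042971] × [0.042971] = 0.00184651
Multiply by the mixture weights:
  π_A·L_A = 0.65 × 0.00746496 = 0.00485222
  π_B·L_B = 0.35 × 0.00184651 = 0.000646279
Evidence: 0.00485222 + 0.000646279 = 0.0054985
Responsibility of Condition A: 0.00485222 / 0.0054985 ≈ 0.8825

0.8825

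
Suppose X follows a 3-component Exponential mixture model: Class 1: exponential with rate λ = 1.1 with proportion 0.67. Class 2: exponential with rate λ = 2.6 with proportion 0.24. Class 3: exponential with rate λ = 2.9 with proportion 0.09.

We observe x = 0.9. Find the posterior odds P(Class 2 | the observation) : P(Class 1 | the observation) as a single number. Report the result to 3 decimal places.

0.219

Only the two components matter; the odds are (π_i f_i(x)) / (π_j f_j(x)).
Evaluate each component's likelihood at the observed value:
  L_1 = 1.1·e^(−1.1·0.9) = 1.1·e^(−0.9900) = 0.408734
  L_2 = 2.6·e^(−2.6·0.9) = 2.6·e^(−2.3400) = 0.250452
  L_3 = 2.9·e^(−2.9·0.9) = 2.9·e^(−2.6100) = 0.21325
Odds = (0.24/0.67) × (0.250452/0.408734) = 0.358209 × 0.61275 ≈ 0.219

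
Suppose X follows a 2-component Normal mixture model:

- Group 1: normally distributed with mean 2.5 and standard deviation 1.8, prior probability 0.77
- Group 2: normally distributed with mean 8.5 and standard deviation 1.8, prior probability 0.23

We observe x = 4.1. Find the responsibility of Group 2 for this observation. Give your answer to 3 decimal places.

0.022

By Bayes' theorem, P(k | x) = P(Z=k) f_k(x) / Σ_j P(Z=j) f_j(x).
Evaluate each component's likelihood at the observed value:
  L_1 = 0.149302
  L_2 = 0.0111716
Weight by the priors:
  P(Z=1)·L_1 = 0.77 × 0.149302 = 0.114962
  P(Z=2)·L_2 = 0.23 × 0.0111716 = 0.00256947
Evidence: 0.114962 + 0.00256947 = 0.117532
P(Group 2 | the observation) ≈ 0.022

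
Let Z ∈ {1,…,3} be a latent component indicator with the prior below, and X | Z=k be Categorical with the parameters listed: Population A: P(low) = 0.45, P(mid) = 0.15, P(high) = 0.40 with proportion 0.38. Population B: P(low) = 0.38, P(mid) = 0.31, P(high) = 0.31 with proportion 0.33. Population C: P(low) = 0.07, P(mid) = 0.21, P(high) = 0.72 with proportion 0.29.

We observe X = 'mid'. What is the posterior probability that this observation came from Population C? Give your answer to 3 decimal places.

By Bayes' theorem, P(k | x) = π_k f_k(x) / Σ_j π_j f_j(x).
Component likelihoods at x = 'mid':
  L_A = 0.15
  L_B = 0.31
  L_C = 0.21
Weight by the priors:
  π_A·L_A = 0.38 × 0.15 = 0.057
  π_B·L_B = 0.33 × 0.31 = 0.1023
  π_C·L_C = 0.29 × 0.21 = 0.0609
Denominator: 0.057 + 0.1023 + 0.0609 = 0.2202
P(Population C | data) ≈ 0.277

0.277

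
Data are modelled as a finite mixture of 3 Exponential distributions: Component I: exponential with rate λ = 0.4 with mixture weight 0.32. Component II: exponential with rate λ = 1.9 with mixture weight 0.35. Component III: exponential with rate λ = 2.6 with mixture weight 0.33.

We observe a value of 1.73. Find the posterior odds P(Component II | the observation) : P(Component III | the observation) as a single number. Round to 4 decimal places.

Posterior odds = (P(Z=i) f_i(x)) / (P(Z=j) f_j(x)); the normalising sum cancels.
Component likelihoods at x = 1.73:
  f_I = 0.4·e^(−0.4·1.73) = 0.4·e^(−0.6920) = 0.20023
  f_II = 1.9·e^(−1.9·1.73) = 1.9·e^(−3.2870) = 0.070995
  f_III = 2.6·e^(−2.6·1.73) = 2.6·e^(−4.4980) = 0.0289412
Posterior odds = (P(Z=II)·f_II) / (P(Z=III)·f_III) = (0.35·0.070995) / (0.33·0.0289412) = 0.0248482 / 0.0095506 ≈ 2.6017

2.6017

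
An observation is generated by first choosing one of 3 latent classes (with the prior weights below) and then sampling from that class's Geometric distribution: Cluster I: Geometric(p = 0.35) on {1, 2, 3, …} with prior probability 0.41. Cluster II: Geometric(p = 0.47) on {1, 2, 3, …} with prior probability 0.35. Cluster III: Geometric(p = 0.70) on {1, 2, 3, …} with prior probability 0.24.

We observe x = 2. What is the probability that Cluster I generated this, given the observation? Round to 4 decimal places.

Posterior ∝ prior × likelihood, so P(k | x) ∝ π_k f_k(x); normalise over all components.
Evaluate each component's likelihood at the observed value:
  f_I = 0.2275
  f_II = 0.2491
  f_III = 0.21
Weight by the priors:
  π_I·f_I = 0.41 × 0.2275 = 0.093275
  π_II·f_II = 0.35 × 0.2491 = 0.087185
  π_III·f_III = 0.24 × 0.21 = 0.0504
Sum: 0.093275 + 0.087185 + 0.0504 = 0.23086
P(Cluster I | 2) ≈ 0.4040

0.4040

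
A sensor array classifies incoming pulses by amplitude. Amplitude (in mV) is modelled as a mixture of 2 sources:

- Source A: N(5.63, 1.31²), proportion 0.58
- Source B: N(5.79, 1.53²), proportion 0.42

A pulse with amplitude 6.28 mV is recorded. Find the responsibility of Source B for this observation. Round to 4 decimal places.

0.3998

P(component k | x) = P(Z=k)·f_k(x) / marginal(x), where marginal(x) = Σ_j P(Z=j)·f_j(x).
Normal densities:
  f_A = 0.269264
  f_B = 0.247712
Prior × likelihood for each component:
  P(Z=A)·f_A = 0.58 × 0.269264 = 0.156173
  P(Z=B)·f_B = 0.42 × 0.247712 = 0.104039
Evidence: 0.156173 + 0.104039 = 0.260212
P(Source B | x) ≈ 0.3998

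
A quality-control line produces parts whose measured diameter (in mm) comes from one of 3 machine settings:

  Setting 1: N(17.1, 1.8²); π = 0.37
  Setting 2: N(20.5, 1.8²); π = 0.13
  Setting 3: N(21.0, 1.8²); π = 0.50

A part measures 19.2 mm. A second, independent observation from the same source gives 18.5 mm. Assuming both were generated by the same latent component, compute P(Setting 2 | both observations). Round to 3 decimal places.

0.175

Apply Bayes' rule: the posterior for each component is proportional to its prior times its likelihood at x.
Since both observations come from the same component, the likelihood for component k is f_k(x₁)·f_k(x₂).
  f_1 = [(1/(1.8·√(2π)))·exp(−(19.2−17.1)²/(2·1.8²)) = 0.221635·exp(-0.68056) = 0.112221] × [0.163786] = 0.0183803
  f_2 = [(1/(1.8·√(2π)))·exp(−(19.2−20.5)²/(2·1.8²)) = 0.221635·exp(-0.26080) = 0.170755] × [0.119551] = 0.0204139
  f_3 = [(1/(1.8·√(2π)))·exp(−(19.2−21.0)²/(2·1.8²)) = 0.221635·exp(-0.50000) = 0.134428] × [0.0844808] = 0.0113566
Weight by the priors:
  P(Z=1)·f_1 = 0.37 × 0.0183803 = 0.00680072
  P(Z=2)·f_2 = 0.13 × 0.0204139 = 0.00265381
  P(Z=3)·f_3 = 0.50 × 0.0113566 = 0.0056783
Sum: 0.00680072 + 0.00265381 + 0.0056783 = 0.0151328
P(Setting 2 | data) = 0.00265381 / 0.0151328 ≈ 0.175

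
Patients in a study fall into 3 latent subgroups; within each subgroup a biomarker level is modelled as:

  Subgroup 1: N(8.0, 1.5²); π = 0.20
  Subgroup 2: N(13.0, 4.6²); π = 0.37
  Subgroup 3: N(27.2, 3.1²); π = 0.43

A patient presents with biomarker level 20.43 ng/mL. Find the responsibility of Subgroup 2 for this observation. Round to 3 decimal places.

The responsibility of component k is π_k f_k(x) divided by Σ_j π_j f_j(x).
Component likelihoods at x = 20.43 ng/mL:
  p_1 = (1/(1.5·√(2π)))·exp(−(20.43−8.0)²/(2·1.5²)) = 0.265962·exp(-34.33442) = 3.26264e-16
  p_2 = (1/(4.6·√(2π)))·exp(−(20.43−13.0)²/(2·4.6²)) = 0.086727·exp(-1.30446) = 0.0235305
  p_3 = (1/(3.1·√(2π)))·exp(−(20.43−27.2)²/(2·3.1²)) = 0.128691·exp(-2.38465) = 0.0118552
Prior × likelihood for each component:
  π_1·p_1 = 0.20 × 3.26264e-16 = 6.52527e-17
  π_2·p_2 = 0.37 × 0.0235305 = 0.00870628
  π_3·p_3 = 0.43 × 0.0118552 = 0.00509775
Evidence: 6.52527e-17 + 0.00870628 + 0.00509775 = 0.013804
P(Subgroup 2 | 20.43 ng/mL) = 0.00870628 / 0.013804 ≈ 0.631

0.631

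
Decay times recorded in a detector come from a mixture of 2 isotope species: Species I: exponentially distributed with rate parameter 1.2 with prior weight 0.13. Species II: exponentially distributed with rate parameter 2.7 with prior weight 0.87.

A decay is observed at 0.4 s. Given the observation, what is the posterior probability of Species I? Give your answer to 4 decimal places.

P(component k | x) = π_k·f_k(x) / marginal(x), where marginal(x) = Σ_j π_j·f_j(x).
Component likelihoods at x = 0.4 s:
  L_I = 1.2·e^(−1.2·0.4) = 1.2·e^(−0.4800) = 0.74254
  L_II = 2.7·e^(−2.7·0.4) = 2.7·e^(−1.0800) = 0.916908
Prior × likelihood for each component:
  π_I·L_I = 0.13 × 0.74254 = 0.0965302
  π_II·L_II = 0.87 × 0.916908 = 0.79771
Marginal: 0.0965302 + 0.79771 = 0.89424
So the posterior for Species I is 0.0965302 / 0.89424 ≈ 0.1079.

0.1079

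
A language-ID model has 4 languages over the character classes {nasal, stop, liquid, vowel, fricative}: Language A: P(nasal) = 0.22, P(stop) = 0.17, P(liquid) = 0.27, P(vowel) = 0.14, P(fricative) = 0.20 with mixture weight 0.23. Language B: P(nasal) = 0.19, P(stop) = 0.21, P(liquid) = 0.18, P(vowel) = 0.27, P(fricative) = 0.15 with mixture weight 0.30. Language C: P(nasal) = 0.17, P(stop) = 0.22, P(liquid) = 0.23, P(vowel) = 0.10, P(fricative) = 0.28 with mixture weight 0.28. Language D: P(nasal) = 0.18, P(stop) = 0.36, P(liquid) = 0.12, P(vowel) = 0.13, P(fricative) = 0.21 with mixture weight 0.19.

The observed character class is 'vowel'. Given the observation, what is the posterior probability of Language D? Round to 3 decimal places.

Posterior ∝ prior × likelihood, so P(k | x) ∝ π_k f_k(x); normalise over all components.
Component likelihoods at x = 'vowel':
  p_A = 0.14
  p_B = 0.27
  p_C = 0.1
  p_D = 0.13
Prior × likelihood for each component:
  π_A·p_A = 0.23 × 0.14 = 0.0322
  π_B·p_B = 0.30 × 0.27 = 0.081
  π_C·p_C = 0.28 × 0.1 = 0.028
  π_D·p_D = 0.19 × 0.13 = 0.0247
Sum: 0.0322 + 0.081 + 0.028 + 0.0247 = 0.1659
So the posterior for Language D is 0.0247 / 0.1659 ≈ 0.149.

0.149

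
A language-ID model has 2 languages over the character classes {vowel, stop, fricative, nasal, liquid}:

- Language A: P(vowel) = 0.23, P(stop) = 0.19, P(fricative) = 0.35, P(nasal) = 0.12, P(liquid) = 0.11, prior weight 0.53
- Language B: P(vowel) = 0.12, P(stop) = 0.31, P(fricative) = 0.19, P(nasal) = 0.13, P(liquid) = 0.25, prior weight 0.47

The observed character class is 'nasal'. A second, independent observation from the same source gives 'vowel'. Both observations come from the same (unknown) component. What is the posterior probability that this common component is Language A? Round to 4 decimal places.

0.6661

Apply Bayes' rule: the posterior for each component is proportional to its prior times its likelihood at x.
Since both observations come from the same component, the likelihood for component k is f_k(x₁)·f_k(x₂).
  p_A = [P(nasal | comp) = 0.12] × [0.23] = 0.0276
  p_B = [P(nasal | comp) = 0.13] × [0.12] = 0.0156
Weight by the priors:
  π_A·p_A = 0.53 × 0.0276 = 0.014628
  π_B·p_B = 0.47 × 0.0156 = 0.007332
Sum: 0.014628 + 0.007332 = 0.02196
Responsibility of Language A: 0.014628 / 0.02196 ≈ 0.6661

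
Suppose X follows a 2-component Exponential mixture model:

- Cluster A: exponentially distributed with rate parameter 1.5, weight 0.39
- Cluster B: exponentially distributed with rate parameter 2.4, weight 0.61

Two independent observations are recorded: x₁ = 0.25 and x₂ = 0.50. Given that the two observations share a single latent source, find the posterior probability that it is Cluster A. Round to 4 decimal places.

0.3291

By Bayes' theorem, P(k | x) = π_k f_k(x) / Σ_j π_j f_j(x).
Since both observations come from the same component, the likelihood for component k is f_k(x₁)·f_k(x₂).
  p_A = [1.5·e^(−1.5·0.25) = 1.5·e^(−0.3750) = 1.03093] × [0.70855] = 0.730468
  p_B = [2.4·e^(−2.4·0.25) = 2.4·e^(−0.6000) = 1.31715] × [0.722866] = 0.952122
Weight by the priors:
  π_A·p_A = 0.39 × 0.730468 = 0.284883
  π_B·p_B = 0.61 × 0.952122 = 0.580794
Normaliser: 0.284883 + 0.580794 = 0.865677
P(Cluster A | x₁,x₂) = 0.284883 / 0.865677 ≈ 0.3291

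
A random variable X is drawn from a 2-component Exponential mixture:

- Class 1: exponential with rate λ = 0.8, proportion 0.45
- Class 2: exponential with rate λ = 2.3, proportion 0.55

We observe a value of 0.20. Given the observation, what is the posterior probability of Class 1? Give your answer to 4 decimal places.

The responsibility of component k is π_k f_k(x) divided by Σ_j π_j f_j(x).
Exponential densities:
  p_1 = 0.681715
  p_2 = 1.45195
Prior × likelihood for each component:
  π_1·p_1 = 0.45 × 0.681715 = 0.306772
  π_2·p_2 = 0.55 × 1.45195 = 0.798574
Sum: 0.306772 + 0.798574 = 1.10535
P(Class 1 | x) ≈ 0.2775

0.2775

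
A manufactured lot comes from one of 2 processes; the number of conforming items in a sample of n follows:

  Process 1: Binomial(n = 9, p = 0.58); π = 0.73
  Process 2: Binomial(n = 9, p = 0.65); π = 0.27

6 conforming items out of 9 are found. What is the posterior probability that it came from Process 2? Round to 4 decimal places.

Apply Bayes' rule: the posterior for each component is proportional to its prior times its likelihood at x.
Component likelihoods at x = 6 conforming items out of 9:
  f_1 = 0.236916
  f_2 = 0.271621
Weight by the priors:
  π_1·f_1 = 0.73 × 0.236916 = 0.172949
  π_2·f_2 = 0.27 × 0.271621 = 0.0733377
Denominator: 0.172949 + 0.0733377 = 0.246287
Responsibility of Process 2: 0.0733377 / 0.246287 ≈ 0.2978

0.2978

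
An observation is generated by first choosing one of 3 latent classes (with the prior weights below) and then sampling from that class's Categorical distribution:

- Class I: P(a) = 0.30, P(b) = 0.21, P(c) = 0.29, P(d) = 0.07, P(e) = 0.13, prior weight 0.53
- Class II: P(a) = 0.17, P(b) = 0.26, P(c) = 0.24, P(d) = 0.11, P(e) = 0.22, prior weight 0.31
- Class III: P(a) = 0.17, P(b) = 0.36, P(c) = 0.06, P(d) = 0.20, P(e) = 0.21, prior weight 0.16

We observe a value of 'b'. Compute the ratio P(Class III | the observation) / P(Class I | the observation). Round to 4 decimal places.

Since P(k|x) ∝ P(Z=k) f_k(x), the posterior odds are P(Z=i) f_i(x) / (P(Z=j) f_j(x)).
Categorical probabilities:
  f_I = 0.21
  f_II = 0.26
  f_III = 0.36
0.0576 / 0.1113 ≈ 0.5175

0.5175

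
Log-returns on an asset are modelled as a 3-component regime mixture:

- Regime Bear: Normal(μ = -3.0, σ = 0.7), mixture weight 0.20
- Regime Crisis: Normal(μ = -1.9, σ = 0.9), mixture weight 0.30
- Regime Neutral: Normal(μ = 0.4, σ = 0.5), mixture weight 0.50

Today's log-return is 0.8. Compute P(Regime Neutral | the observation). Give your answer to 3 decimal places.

By Bayes' theorem, P(k | x) = π_k f_k(x) / Σ_j π_j f_j(x).
Evaluate each component's likelihood at the observed value:
  f_Bear = (1/(0.7·√(2π)))·exp(−(0.8−-3.0)²/(2·0.7²)) = 0.569918·exp(-14.73469) = 2.27309e-07
  f_Crisis = (1/(0.9·√(2π)))·exp(−(0.8−-1.9)²/(2·0.9²)) = 0.443269·exp(-4.50000) = 0.00492428
  f_Neutral = (1/(0.5·√(2π)))·exp(−(0.8−0.4)²/(2·0.5²)) = 0.797885·exp(-0.32000) = 0.579383
Weight by the priors:
  π_Bear·f_Bear = 0.20 × 2.27309e-07 = 4.54617e-08
  π_Crisis·f_Crisis = 0.30 × 0.00492428 = 0.00147728
  π_Neutral·f_Neutral = 0.50 × 0.579383 = 0.289692
Marginal: 4.54617e-08 + 0.00147728 + 0.289692 = 0.291169
So the posterior for Regime Neutral is 0.289692 / 0.291169 ≈ 0.995.

0.995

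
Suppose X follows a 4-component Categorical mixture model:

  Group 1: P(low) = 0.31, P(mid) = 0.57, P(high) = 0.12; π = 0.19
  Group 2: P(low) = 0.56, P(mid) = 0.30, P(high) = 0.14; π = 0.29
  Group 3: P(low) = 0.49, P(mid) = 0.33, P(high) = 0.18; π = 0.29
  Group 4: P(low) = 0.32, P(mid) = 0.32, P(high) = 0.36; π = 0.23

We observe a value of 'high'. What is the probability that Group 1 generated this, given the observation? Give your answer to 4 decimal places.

P(component k | x) = π_k·f_k(x) / marginal(x), where marginal(x) = Σ_j π_j·f_j(x).
Evaluate each component's likelihood at the observed value:
  p_1 = P(high | comp) = 0.12
  p_2 = P(high | comp) = 0.14
  p_3 = P(high | comp) = 0.18
  p_4 = P(high | comp) = 0.36
Unnormalised posteriors:
  π_1·p_1 = 0.19 × 0.12 = 0.0228
  π_2·p_2 = 0.29 × 0.14 = 0.0406
  π_3·p_3 = 0.29 × 0.18 = 0.0522
  π_4·p_4 = 0.23 × 0.36 = 0.0828
Normaliser: 0.0228 + 0.0406 + 0.0522 + 0.0828 = 0.1984
P(Group 1 | 'high') = 0.0228 / 0.1984 ≈ 0.1149

0.1149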